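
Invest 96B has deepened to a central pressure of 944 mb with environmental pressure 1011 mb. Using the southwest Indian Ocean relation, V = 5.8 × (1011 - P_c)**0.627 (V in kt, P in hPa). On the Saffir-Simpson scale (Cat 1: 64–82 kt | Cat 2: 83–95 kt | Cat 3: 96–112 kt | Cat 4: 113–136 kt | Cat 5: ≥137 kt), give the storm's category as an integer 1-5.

ΔP = 1011 − 944 = 67 mb.
V ≈ 5.8 × 67^0.627 = 5.8 × 13.96 ≈ 81 kt.
81 kt falls in the Category 1 band.

1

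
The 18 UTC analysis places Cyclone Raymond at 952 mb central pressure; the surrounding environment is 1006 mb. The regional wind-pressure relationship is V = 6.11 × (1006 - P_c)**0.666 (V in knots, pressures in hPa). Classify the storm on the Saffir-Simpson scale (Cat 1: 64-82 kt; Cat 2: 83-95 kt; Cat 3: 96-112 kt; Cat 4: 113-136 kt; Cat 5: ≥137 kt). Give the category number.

2

ΔP = 1006 − 952 = 54 mb.
V ≈ 6.11 × 54^0.666 = 6.11 × 14.25 ≈ 87 kt.
87 kt falls in the Category 2 band.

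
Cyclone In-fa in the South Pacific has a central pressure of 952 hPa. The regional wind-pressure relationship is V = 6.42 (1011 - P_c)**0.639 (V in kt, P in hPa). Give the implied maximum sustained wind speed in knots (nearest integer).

ΔP = 1011 − 952 = 59 hPa.
59^0.639 ≈ 13.539.
V ≈ 6.42 × 13.539 ≈ 86.9 kt.

87 kt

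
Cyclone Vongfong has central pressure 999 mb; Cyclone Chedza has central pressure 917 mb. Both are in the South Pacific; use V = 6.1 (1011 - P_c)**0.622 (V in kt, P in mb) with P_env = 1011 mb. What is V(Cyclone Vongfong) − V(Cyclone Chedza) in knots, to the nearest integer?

-74 kt

Cyclone Vongfong: ΔP = 12; V ≈ 6.1 × 12^0.622 ≈ 28.61 kt.
Cyclone Chedza: ΔP = 94; V ≈ 6.1 × 94^0.622 ≈ 102.95 kt.
Difference ≈ 28.61 − 102.95 = -74.34 → -74 kt.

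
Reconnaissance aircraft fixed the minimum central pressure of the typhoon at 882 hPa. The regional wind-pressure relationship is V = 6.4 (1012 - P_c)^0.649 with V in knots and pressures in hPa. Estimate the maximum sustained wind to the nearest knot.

151 kt

ΔP = 1012 − 882 = 130 hPa.
130^0.649 ≈ 23.548.
V ≈ 6.4 × 23.548 ≈ 150.7 kt.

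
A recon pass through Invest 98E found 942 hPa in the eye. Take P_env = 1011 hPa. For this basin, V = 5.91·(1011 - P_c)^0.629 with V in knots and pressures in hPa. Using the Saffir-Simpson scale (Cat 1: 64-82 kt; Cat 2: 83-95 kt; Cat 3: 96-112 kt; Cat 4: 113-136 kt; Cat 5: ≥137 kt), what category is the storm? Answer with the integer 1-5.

2

ΔP = 1011 − 942 = 69 hPa.
V ≈ 5.91 × 69^0.629 = 5.91 × 14.34 ≈ 85 kt.
85 kt falls in the Category 2 band.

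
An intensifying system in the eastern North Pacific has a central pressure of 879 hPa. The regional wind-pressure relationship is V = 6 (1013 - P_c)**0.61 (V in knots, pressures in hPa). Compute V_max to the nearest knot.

ΔP = 1013 − 879 = 134 hPa.
134^0.61 ≈ 19.840.
V ≈ 6 × 19.840 ≈ 119.0 kt.

119 kt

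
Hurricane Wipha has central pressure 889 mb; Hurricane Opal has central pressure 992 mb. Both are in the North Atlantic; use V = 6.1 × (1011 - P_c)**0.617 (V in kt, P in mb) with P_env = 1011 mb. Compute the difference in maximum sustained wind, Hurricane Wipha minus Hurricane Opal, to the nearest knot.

81 kt

Hurricane Wipha: ΔP = 122; V ≈ 6.1 × 122^0.617 ≈ 118.20 kt.
Hurricane Opal: ΔP = 19; V ≈ 6.1 × 19^0.617 ≈ 37.53 kt.
Difference ≈ 118.20 − 37.53 = 80.67 → 81 kt.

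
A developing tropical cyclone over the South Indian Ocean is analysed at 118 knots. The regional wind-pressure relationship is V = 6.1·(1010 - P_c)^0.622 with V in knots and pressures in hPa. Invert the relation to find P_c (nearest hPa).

ΔP = (V / 6.1)^(1/0.622) = (118/6.1)^1.608.
118/6.1 = 19.344; 19.344^1.608 ≈ 117.06 hPa.
P_c = 1010 − 117.06 = 892.94 ≈ 893 hPa.

893 hPa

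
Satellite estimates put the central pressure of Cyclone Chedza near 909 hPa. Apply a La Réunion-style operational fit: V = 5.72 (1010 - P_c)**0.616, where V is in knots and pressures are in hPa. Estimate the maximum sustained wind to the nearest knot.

ΔP = 1010 − 909 = 101 hPa.
101^0.616 ≈ 17.166.
V ≈ 5.72 × 17.166 ≈ 98.2 kt.

98 kt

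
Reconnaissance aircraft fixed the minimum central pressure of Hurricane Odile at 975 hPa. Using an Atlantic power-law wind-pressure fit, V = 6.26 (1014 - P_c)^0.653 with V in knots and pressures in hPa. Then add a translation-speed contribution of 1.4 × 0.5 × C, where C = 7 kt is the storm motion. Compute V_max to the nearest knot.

ΔP = 1014 − 975 = 39 hPa.
39^0.653 ≈ 10.939.
V ≈ 6.26 × 10.939 ≈ 68.5 kt.
Translation term: 1.4 × 0.5 × 7 = 4.9 kt.
Corrected V ≈ 73.4 kt → 73 kt.

73 kt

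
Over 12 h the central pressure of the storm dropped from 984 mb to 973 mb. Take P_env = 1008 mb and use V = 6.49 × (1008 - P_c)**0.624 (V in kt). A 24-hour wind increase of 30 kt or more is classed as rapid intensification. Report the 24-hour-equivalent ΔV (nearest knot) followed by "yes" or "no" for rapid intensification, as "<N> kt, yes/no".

V₁: ΔP = 24, V ≈ 6.49 × 24^0.624 ≈ 47.15 kt.
V₂: ΔP = 35, V ≈ 6.49 × 35^0.624 ≈ 59.67 kt.
ΔV over 12 h = 12.52 kt → 24 h equivalent = 12.52 × 24/12 ≈ 25.04 kt.
25 kt < 30 kt ⇒ not rapid intensification.

25 kt, no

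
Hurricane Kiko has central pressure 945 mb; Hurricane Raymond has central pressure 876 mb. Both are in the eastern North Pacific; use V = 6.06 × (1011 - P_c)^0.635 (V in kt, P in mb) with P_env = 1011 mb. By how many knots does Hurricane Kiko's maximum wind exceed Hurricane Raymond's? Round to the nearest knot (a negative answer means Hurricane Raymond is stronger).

Hurricane Kiko: ΔP = 66; V ≈ 6.06 × 66^0.635 ≈ 86.67 kt.
Hurricane Raymond: ΔP = 135; V ≈ 6.06 × 135^0.635 ≈ 136.53 kt.
Difference ≈ 86.67 − 136.53 = -49.86 → -50 kt.

-50 kt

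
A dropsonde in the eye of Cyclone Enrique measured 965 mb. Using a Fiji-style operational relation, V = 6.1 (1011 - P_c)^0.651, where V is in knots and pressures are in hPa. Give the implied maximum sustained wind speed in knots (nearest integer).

ΔP = 1011 − 965 = 46 mb.
46^0.651 ≈ 12.091.
V ≈ 6.1 × 12.091 ≈ 73.8 kt.

74 kt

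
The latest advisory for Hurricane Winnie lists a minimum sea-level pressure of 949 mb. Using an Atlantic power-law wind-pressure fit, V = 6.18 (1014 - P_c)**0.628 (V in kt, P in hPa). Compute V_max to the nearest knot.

85 kt

ΔP = 1014 − 949 = 65 mb.
65^0.628 ≈ 13.757.
V ≈ 6.18 × 13.757 ≈ 85.0 kt.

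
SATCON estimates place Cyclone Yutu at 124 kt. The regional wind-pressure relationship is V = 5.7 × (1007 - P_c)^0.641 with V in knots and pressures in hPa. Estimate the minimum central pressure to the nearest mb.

885 mb

ΔP = (V / 5.7)^(1/0.641) = (124/5.7)^1.560.
124/5.7 = 21.754; 21.754^1.560 ≈ 122.08 mb.
P_c = 1007 − 122.08 = 884.92 ≈ 885 mb.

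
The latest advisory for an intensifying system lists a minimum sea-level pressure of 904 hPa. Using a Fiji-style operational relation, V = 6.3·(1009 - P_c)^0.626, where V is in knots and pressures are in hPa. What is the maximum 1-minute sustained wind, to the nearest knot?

ΔP = 1009 − 904 = 105 hPa.
105^0.626 ≈ 18.419.
V ≈ 6.3 × 18.419 ≈ 116.0 kt.

116 kt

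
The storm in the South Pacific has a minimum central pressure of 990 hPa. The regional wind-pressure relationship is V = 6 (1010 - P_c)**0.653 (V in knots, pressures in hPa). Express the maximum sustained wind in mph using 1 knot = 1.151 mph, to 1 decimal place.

ΔP = 1010 − 990 = 20 hPa.
V ≈ 6 × 20^0.653 = 6 × 7.072 ≈ 42.435 kt.
42.435 × 1.151 ≈ 48.84 mph → 48.8 mph.

48.8 mph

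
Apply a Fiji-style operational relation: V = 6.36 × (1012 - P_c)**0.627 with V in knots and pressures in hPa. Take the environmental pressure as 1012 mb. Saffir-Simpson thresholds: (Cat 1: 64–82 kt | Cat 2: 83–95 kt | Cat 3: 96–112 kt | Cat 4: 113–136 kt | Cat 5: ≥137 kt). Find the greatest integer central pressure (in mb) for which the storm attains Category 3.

Category 3 begins at V = 96 kt.
Required ΔP = (96/6.36)^(1/0.627) = 15.094^1.595 ≈ 75.87 mb.
P_c ≤ 1012 − 75.87 = 936.13, so the highest integer P_c is 936 mb.

936 mb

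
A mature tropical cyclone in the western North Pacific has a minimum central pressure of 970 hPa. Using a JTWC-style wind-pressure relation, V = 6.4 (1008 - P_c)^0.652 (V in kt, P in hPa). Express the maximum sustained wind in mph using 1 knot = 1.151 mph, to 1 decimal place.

ΔP = 1008 − 970 = 38 hPa.
V ≈ 6.4 × 38^0.652 = 6.4 × 10.716 ≈ 68.580 kt.
68.580 × 1.151 ≈ 78.94 mph → 78.9 mph.

78.9 mph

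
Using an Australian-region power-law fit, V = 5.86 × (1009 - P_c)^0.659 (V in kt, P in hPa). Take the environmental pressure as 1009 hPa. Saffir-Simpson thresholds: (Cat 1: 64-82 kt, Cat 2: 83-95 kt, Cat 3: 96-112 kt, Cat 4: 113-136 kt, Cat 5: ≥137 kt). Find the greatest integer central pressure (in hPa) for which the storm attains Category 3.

939 hPa

Category 3 begins at V = 96 kt.
Required ΔP = (96/5.86)^(1/0.659) = 16.382^1.517 ≈ 69.62 hPa.
P_c ≤ 1009 − 69.62 = 939.38, so the highest integer P_c is 939 hPa.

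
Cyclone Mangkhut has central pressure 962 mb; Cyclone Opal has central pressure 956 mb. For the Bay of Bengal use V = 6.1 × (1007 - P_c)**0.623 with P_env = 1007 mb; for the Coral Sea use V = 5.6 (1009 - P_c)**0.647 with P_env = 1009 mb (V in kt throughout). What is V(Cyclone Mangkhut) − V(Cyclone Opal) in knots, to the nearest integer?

-8 kt

Cyclone Mangkhut: ΔP = 45; V ≈ 6.1 × 45^0.623 ≈ 65.36 kt.
Cyclone Opal: ΔP = 53; V ≈ 5.6 × 53^0.647 ≈ 73.08 kt.
Difference ≈ 65.36 − 73.08 = -7.72 → -8 kt.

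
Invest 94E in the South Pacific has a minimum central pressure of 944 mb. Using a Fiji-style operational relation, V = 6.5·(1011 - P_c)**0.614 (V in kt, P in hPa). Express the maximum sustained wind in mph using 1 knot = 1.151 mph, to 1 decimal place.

98.9 mph

ΔP = 1011 − 944 = 67 mb.
V ≈ 6.5 × 67^0.614 = 6.5 × 13.219 ≈ 85.926 kt.
85.926 × 1.151 ≈ 98.90 mph → 98.9 mph.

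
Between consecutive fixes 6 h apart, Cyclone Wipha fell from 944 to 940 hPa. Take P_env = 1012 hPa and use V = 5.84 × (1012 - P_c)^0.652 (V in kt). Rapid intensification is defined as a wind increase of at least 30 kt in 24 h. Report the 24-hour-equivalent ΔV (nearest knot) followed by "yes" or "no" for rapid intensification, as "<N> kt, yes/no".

V₁: ΔP = 68, V ≈ 5.84 × 68^0.652 ≈ 91.46 kt.
V₂: ΔP = 72, V ≈ 5.84 × 72^0.652 ≈ 94.93 kt.
ΔV over 6 h = 3.47 kt → 24 h equivalent = 3.47 × 24/6 ≈ 13.88 kt.
14 kt < 30 kt ⇒ not rapid intensification.

14 kt, no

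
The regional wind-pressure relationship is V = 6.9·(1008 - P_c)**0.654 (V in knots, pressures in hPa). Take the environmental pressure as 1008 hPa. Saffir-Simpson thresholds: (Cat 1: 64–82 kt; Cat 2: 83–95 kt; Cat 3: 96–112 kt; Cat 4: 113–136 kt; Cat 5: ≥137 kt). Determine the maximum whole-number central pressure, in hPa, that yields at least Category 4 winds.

Category 4 begins at V = 113 kt.
Required ΔP = (113/6.9)^(1/0.654) = 16.377^1.529 ≈ 71.88 hPa.
P_c ≤ 1008 − 71.88 = 936.12, so the highest integer P_c is 936 hPa.

936 hPa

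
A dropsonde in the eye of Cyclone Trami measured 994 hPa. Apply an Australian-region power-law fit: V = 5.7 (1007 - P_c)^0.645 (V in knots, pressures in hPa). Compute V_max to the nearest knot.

ΔP = 1007 − 994 = 13 hPa.
13^0.645 ≈ 5.230.
V ≈ 5.7 × 5.230 ≈ 29.8 kt.

30 kt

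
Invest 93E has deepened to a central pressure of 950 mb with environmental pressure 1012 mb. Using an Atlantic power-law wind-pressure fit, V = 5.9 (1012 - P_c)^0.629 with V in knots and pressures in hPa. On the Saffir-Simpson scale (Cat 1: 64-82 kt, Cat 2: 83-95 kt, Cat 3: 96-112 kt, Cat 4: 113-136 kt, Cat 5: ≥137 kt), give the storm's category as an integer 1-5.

ΔP = 1012 − 950 = 62 mb.
V ≈ 5.9 × 62^0.629 = 5.9 × 13.41 ≈ 79 kt.
79 kt falls in the Category 1 band.

1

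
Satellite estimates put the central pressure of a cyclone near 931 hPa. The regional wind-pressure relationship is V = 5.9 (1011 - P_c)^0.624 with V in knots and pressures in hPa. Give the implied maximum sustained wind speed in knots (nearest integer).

ΔP = 1011 − 931 = 80 hPa.
80^0.624 ≈ 15.400.
V ≈ 5.9 × 15.400 ≈ 90.9 kt.

91 kt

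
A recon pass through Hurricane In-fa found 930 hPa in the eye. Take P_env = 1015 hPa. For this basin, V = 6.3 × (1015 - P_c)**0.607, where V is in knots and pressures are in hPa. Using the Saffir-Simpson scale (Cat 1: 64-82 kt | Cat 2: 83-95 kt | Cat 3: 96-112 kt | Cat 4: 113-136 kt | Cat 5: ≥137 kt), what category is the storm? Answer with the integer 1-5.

2

ΔP = 1015 − 930 = 85 hPa.
V ≈ 6.3 × 85^0.607 = 6.3 × 14.83 ≈ 93 kt.
93 kt falls in the Category 2 band.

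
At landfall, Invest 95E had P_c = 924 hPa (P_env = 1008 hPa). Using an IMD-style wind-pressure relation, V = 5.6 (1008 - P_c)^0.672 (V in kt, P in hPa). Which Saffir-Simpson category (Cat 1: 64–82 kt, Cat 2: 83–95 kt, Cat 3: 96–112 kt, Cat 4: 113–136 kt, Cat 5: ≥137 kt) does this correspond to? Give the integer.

ΔP = 1008 − 924 = 84 hPa.
V ≈ 5.6 × 84^0.672 = 5.6 × 19.64 ≈ 110 kt.
110 kt falls in the Category 3 band.

3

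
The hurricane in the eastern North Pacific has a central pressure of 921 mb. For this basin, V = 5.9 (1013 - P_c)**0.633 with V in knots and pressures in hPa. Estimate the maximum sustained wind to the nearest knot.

ΔP = 1013 − 921 = 92 mb.
92^0.633 ≈ 17.502.
V ≈ 5.9 × 17.502 ≈ 103.3 kt.

103 kt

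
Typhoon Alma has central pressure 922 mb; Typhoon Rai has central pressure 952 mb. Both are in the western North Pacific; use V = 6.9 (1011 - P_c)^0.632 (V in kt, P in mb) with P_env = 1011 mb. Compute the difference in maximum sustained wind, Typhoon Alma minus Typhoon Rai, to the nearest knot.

Typhoon Alma: ΔP = 89; V ≈ 6.9 × 89^0.632 ≈ 117.72 kt.
Typhoon Rai: ΔP = 59; V ≈ 6.9 × 59^0.632 ≈ 90.79 kt.
Difference ≈ 117.72 − 90.79 = 26.93 → 27 kt.

27 kt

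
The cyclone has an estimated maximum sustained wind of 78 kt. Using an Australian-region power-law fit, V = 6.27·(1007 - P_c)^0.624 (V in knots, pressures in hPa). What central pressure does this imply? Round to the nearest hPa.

ΔP = (V / 6.27)^(1/0.624) = (78/6.27)^1.603.
78/6.27 = 12.440; 12.440^1.603 ≈ 56.82 hPa.
P_c = 1007 − 56.82 = 950.18 ≈ 950 hPa.

950 hPa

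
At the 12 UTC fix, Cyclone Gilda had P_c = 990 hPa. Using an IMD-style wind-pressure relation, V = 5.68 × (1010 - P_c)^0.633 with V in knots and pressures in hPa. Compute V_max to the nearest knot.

38 kt

ΔP = 1010 − 990 = 20 hPa.
20^0.633 ≈ 6.661.
V ≈ 5.68 × 6.661 ≈ 37.8 kt.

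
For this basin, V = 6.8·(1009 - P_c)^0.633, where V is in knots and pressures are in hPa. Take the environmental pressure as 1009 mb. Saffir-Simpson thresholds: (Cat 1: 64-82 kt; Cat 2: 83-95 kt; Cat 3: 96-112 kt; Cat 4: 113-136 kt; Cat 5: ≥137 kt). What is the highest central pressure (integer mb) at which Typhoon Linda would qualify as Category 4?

Category 4 begins at V = 113 kt.
Required ΔP = (113/6.8)^(1/0.633) = 16.618^1.580 ≈ 84.77 mb.
P_c ≤ 1009 − 84.77 = 924.23, so the highest integer P_c is 924 mb.

924 mb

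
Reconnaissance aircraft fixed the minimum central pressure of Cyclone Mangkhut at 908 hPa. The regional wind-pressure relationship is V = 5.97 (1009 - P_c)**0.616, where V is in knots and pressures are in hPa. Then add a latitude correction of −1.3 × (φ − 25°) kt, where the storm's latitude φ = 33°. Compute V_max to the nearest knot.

92 kt

ΔP = 1009 − 908 = 101 hPa.
101^0.616 ≈ 17.166.
V ≈ 5.97 × 17.166 ≈ 102.5 kt.
Latitude correction: −1.3 × (33 − 25) = -10.4 kt.
Corrected V ≈ 92.1 kt → 92 kt.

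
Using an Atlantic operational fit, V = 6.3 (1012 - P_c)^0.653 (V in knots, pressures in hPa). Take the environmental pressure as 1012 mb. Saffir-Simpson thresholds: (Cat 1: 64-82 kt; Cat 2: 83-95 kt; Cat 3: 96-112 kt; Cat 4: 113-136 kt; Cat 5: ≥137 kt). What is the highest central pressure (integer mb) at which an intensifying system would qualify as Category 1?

977 mb

Category 1 begins at V = 64 kt.
Required ΔP = (64/6.3)^(1/0.653) = 10.159^1.531 ≈ 34.82 mb.
P_c ≤ 1012 − 34.82 = 977.18, so the highest integer P_c is 977 mb.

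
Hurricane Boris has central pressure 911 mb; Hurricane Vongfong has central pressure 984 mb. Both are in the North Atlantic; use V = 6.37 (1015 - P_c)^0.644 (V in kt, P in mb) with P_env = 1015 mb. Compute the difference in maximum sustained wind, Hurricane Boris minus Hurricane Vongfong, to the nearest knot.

69 kt

Hurricane Boris: ΔP = 104; V ≈ 6.37 × 104^0.644 ≈ 126.80 kt.
Hurricane Vongfong: ΔP = 31; V ≈ 6.37 × 31^0.644 ≈ 58.15 kt.
Difference ≈ 126.80 − 58.15 = 68.65 → 69 kt.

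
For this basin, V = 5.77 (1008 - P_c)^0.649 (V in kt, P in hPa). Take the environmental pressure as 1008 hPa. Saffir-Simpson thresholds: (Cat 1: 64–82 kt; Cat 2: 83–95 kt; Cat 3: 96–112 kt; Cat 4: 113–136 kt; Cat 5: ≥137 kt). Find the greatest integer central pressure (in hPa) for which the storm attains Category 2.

Category 2 begins at V = 83 kt.
Required ΔP = (83/5.77)^(1/0.649) = 14.385^1.541 ≈ 60.83 hPa.
P_c ≤ 1008 − 60.83 = 947.17, so the highest integer P_c is 947 hPa.

947 hPa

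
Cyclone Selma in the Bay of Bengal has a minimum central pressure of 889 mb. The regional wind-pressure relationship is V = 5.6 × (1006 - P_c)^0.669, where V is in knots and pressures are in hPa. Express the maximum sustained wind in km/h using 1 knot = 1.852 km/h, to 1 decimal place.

250.9 km/h

ΔP = 1006 − 889 = 117 mb.
V ≈ 5.6 × 117^0.669 = 5.6 × 24.189 ≈ 135.458 kt.
135.458 × 1.852 ≈ 250.87 km/h → 250.9 km/h.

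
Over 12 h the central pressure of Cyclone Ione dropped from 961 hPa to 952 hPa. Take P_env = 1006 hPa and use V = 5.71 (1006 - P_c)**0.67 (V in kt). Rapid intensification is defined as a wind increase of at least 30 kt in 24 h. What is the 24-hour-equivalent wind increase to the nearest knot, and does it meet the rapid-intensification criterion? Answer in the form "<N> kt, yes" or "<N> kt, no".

19 kt, no

V₁: ΔP = 45, V ≈ 5.71 × 45^0.67 ≈ 73.16 kt.
V₂: ΔP = 54, V ≈ 5.71 × 54^0.67 ≈ 82.67 kt.
ΔV over 12 h = 9.51 kt → 24 h equivalent = 9.51 × 24/12 ≈ 19.02 kt.
19 kt < 30 kt ⇒ not rapid intensification.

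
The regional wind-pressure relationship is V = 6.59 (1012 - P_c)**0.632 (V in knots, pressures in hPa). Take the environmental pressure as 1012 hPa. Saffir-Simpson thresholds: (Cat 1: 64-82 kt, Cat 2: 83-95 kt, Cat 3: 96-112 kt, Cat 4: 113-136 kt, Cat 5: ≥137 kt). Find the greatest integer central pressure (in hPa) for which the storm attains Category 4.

922 hPa

Category 4 begins at V = 113 kt.
Required ΔP = (113/6.59)^(1/0.632) = 17.147^1.582 ≈ 89.71 hPa.
P_c ≤ 1012 − 89.71 = 922.29, so the highest integer P_c is 922 hPa.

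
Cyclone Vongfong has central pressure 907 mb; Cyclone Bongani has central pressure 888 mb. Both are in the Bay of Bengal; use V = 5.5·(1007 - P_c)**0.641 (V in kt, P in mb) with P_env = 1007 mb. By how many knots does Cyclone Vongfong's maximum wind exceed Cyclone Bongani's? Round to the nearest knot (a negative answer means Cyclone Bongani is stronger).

Cyclone Vongfong: ΔP = 100; V ≈ 5.5 × 100^0.641 ≈ 105.28 kt.
Cyclone Bongani: ΔP = 119; V ≈ 5.5 × 119^0.641 ≈ 117.70 kt.
Difference ≈ 105.28 − 117.70 = -12.42 → -12 kt.

-12 kt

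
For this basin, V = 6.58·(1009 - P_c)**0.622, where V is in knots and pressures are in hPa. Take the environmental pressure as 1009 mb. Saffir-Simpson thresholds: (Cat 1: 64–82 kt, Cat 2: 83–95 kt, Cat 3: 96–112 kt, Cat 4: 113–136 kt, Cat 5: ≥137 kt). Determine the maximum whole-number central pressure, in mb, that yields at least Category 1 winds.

970 mb

Category 1 begins at V = 64 kt.
Required ΔP = (64/6.58)^(1/0.622) = 9.726^1.608 ≈ 38.76 mb.
P_c ≤ 1009 − 38.76 = 970.24, so the highest integer P_c is 970 mb.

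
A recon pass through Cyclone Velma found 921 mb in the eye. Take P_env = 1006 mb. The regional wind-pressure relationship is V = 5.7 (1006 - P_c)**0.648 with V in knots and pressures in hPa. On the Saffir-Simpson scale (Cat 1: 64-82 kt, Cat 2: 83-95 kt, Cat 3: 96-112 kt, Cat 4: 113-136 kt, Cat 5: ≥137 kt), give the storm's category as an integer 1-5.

ΔP = 1006 − 921 = 85 mb.
V ≈ 5.7 × 85^0.648 = 5.7 × 17.79 ≈ 101 kt.
101 kt falls in the Category 3 band.

3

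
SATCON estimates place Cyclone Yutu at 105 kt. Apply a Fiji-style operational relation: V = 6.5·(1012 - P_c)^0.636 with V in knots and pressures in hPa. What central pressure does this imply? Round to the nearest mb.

933 mb

ΔP = (V / 6.5)^(1/0.636) = (105/6.5)^1.572.
105/6.5 = 16.154; 16.154^1.572 ≈ 79.40 mb.
P_c = 1012 − 79.40 = 932.60 ≈ 933 mb.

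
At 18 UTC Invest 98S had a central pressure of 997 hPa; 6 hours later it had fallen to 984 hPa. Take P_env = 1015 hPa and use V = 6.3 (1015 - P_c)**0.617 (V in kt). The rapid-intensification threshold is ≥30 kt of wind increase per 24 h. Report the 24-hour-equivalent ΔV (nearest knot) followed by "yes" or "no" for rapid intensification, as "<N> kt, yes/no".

V₁: ΔP = 18, V ≈ 6.3 × 18^0.617 ≈ 37.48 kt.
V₂: ΔP = 31, V ≈ 6.3 × 31^0.617 ≈ 52.42 kt.
ΔV over 6 h = 14.94 kt → 24 h equivalent = 14.94 × 24/6 ≈ 59.76 kt.
60 kt ≥ 30 kt ⇒ rapid intensification.

60 kt, yes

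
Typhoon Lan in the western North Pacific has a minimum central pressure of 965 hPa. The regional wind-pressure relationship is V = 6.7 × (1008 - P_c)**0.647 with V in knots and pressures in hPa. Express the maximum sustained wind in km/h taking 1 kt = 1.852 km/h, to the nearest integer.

141 km/h

ΔP = 1008 − 965 = 43 hPa.
V ≈ 6.7 × 43^0.647 = 6.7 × 11.399 ≈ 76.371 kt.
76.371 × 1.852 ≈ 141.44 km/h → 141 km/h.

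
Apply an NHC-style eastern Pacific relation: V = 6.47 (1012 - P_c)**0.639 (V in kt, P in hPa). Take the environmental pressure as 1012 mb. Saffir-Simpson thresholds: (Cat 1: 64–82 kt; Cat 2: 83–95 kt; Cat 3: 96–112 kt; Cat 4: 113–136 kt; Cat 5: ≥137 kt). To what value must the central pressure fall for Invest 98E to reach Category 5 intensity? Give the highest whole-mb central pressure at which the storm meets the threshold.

Category 5 begins at V = 137 kt.
Required ΔP = (137/6.47)^(1/0.639) = 21.175^1.565 ≈ 118.80 mb.
P_c ≤ 1012 − 118.80 = 893.20, so the highest integer P_c is 893 mb.

893 mb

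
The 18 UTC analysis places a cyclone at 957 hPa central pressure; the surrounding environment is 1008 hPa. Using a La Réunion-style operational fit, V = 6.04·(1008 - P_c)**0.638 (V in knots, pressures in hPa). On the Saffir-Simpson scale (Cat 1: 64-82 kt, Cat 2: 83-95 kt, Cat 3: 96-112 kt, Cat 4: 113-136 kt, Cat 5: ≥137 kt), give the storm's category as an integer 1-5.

1

ΔP = 1008 − 957 = 51 hPa.
V ≈ 6.04 × 51^0.638 = 6.04 × 12.29 ≈ 74 kt.
74 kt falls in the Category 1 band.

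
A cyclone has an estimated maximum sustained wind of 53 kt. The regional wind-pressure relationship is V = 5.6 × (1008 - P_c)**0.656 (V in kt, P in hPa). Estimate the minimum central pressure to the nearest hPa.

977 hPa

ΔP = (V / 5.6)^(1/0.656) = (53/5.6)^1.524.
53/5.6 = 9.464; 9.464^1.524 ≈ 30.76 hPa.
P_c = 1008 − 30.76 = 977.24 ≈ 977 hPa.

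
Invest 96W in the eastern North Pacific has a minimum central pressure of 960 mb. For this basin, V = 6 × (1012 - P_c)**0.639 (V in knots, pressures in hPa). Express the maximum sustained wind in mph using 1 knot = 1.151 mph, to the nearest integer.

ΔP = 1012 − 960 = 52 mb.
V ≈ 6 × 52^0.639 = 6 × 12.489 ≈ 74.934 kt.
74.934 × 1.151 ≈ 86.25 mph → 86 mph.

86 mph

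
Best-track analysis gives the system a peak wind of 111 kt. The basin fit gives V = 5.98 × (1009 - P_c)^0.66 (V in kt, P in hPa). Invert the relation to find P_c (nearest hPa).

925 hPa

ΔP = (V / 5.98)^(1/0.66) = (111/5.98)^1.515.
111/5.98 = 18.562; 18.562^1.515 ≈ 83.59 hPa.
P_c = 1009 − 83.59 = 925.41 ≈ 925 hPa.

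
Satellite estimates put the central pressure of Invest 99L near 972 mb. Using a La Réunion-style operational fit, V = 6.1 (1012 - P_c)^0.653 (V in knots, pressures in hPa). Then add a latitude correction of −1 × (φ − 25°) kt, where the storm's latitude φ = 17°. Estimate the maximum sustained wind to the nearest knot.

76 kt

ΔP = 1012 − 972 = 40 mb.
40^0.653 ≈ 11.121.
V ≈ 6.1 × 11.121 ≈ 67.8 kt.
Latitude correction: −1 × (17 − 25) = 8 kt.
Corrected V ≈ 75.8 kt → 76 kt.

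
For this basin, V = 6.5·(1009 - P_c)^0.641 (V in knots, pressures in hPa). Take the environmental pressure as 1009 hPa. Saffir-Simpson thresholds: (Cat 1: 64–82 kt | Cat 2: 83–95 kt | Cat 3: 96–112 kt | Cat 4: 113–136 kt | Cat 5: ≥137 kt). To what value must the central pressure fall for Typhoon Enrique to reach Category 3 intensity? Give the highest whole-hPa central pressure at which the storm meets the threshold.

Category 3 begins at V = 96 kt.
Required ΔP = (96/6.5)^(1/0.641) = 14.769^1.560 ≈ 66.72 hPa.
P_c ≤ 1009 − 66.72 = 942.28, so the highest integer P_c is 942 hPa.

942 hPa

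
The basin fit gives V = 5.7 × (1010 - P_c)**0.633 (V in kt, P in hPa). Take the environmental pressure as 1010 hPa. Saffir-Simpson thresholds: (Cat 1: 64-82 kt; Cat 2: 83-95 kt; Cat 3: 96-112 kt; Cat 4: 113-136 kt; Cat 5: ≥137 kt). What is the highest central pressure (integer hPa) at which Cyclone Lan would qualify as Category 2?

Category 2 begins at V = 83 kt.
Required ΔP = (83/5.7)^(1/0.633) = 14.561^1.580 ≈ 68.80 hPa.
P_c ≤ 1010 − 68.80 = 941.20, so the highest integer P_c is 941 hPa.

941 hPa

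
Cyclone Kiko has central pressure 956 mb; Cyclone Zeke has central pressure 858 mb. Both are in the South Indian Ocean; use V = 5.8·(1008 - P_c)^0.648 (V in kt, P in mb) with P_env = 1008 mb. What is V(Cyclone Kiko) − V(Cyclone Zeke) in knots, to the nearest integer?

-74 kt

Cyclone Kiko: ΔP = 52; V ≈ 5.8 × 52^0.648 ≈ 75.06 kt.
Cyclone Zeke: ΔP = 150; V ≈ 5.8 × 150^0.648 ≈ 149.12 kt.
Difference ≈ 75.06 − 149.12 = -74.06 → -74 kt.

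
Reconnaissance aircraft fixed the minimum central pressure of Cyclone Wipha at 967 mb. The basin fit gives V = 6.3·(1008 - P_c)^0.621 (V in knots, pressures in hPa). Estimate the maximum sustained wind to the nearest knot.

ΔP = 1008 − 967 = 41 mb.
41^0.621 ≈ 10.035.
V ≈ 6.3 × 10.035 ≈ 63.2 kt.

63 kt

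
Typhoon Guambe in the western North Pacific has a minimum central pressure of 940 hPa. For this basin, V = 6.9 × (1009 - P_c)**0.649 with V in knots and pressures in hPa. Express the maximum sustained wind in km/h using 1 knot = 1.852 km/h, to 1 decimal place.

ΔP = 1009 − 940 = 69 hPa.
V ≈ 6.9 × 69^0.649 = 6.9 × 15.610 ≈ 107.712 kt.
107.712 × 1.852 ≈ 199.48 km/h → 199.5 km/h.

199.5 km/h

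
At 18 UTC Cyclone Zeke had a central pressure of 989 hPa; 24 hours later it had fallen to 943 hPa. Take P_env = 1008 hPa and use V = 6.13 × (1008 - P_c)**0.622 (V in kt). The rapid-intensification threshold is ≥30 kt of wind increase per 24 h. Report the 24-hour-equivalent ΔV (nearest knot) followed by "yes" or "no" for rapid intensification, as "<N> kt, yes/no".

V₁: ΔP = 19, V ≈ 6.13 × 19^0.622 ≈ 38.27 kt.
V₂: ΔP = 65, V ≈ 6.13 × 65^0.622 ≈ 82.24 kt.
ΔV over 24 h = 43.97 kt → 24 h equivalent = 43.97 × 24/24 ≈ 43.97 kt.
44 kt ≥ 30 kt ⇒ rapid intensification.

44 kt, yes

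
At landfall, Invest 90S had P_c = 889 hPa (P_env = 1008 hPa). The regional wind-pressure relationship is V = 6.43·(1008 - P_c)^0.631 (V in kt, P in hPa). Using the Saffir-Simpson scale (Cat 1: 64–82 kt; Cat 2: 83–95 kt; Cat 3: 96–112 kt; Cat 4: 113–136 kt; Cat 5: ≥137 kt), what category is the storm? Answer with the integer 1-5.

4

ΔP = 1008 − 889 = 119 hPa.
V ≈ 6.43 × 119^0.631 = 6.43 × 20.40 ≈ 131 kt.
131 kt falls in the Category 4 band.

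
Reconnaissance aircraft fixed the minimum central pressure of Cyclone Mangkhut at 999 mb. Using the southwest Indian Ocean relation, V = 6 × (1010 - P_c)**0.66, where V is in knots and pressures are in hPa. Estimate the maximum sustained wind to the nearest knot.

29 kt

ΔP = 1010 − 999 = 11 mb.
11^0.66 ≈ 4.868.
V ≈ 6 × 4.868 ≈ 29.2 kt.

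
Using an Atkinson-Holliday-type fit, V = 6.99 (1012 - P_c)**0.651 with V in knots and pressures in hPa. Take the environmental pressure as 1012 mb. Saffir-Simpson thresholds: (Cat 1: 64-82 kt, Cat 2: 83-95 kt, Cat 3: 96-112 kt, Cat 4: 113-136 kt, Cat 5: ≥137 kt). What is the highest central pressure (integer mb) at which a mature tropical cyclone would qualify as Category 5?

Category 5 begins at V = 137 kt.
Required ΔP = (137/6.99)^(1/0.651) = 19.599^1.536 ≈ 96.61 mb.
P_c ≤ 1012 − 96.61 = 915.39, so the highest integer P_c is 915 mb.

915 mb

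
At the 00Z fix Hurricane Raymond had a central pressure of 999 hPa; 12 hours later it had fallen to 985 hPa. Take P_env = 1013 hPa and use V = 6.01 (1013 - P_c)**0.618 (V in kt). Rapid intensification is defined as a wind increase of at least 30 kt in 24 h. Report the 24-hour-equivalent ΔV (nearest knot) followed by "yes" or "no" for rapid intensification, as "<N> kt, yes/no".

V₁: ΔP = 14, V ≈ 6.01 × 14^0.618 ≈ 30.70 kt.
V₂: ΔP = 28, V ≈ 6.01 × 28^0.618 ≈ 47.12 kt.
ΔV over 12 h = 16.42 kt → 24 h equivalent = 16.42 × 24/12 ≈ 32.84 kt.
33 kt ≥ 30 kt ⇒ rapid intensification.

33 kt, yes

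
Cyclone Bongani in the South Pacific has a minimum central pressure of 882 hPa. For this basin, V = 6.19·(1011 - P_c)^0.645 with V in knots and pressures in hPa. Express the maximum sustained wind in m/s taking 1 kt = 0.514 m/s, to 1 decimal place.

ΔP = 1011 − 882 = 129 hPa.
V ≈ 6.19 × 129^0.645 = 6.19 × 22.979 ≈ 142.240 kt.
142.240 × 0.514 ≈ 73.11 m/s → 73.1 m/s.

73.1 m/s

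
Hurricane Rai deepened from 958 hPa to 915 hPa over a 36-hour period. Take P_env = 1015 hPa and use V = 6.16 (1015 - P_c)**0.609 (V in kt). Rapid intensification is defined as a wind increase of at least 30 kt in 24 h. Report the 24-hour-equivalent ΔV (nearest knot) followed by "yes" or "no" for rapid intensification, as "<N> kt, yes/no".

20 kt, no

V₁: ΔP = 57, V ≈ 6.16 × 57^0.609 ≈ 72.26 kt.
V₂: ΔP = 100, V ≈ 6.16 × 100^0.609 ≈ 101.76 kt.
ΔV over 36 h = 29.50 kt → 24 h equivalent = 29.50 × 24/36 ≈ 19.67 kt.
20 kt < 30 kt ⇒ not rapid intensification.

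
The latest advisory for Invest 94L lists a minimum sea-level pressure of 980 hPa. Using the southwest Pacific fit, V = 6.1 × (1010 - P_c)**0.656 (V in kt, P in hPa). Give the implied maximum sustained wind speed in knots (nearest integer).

ΔP = 1010 − 980 = 30 hPa.
30^0.656 ≈ 9.311.
V ≈ 6.1 × 9.311 ≈ 56.8 kt.

57 kt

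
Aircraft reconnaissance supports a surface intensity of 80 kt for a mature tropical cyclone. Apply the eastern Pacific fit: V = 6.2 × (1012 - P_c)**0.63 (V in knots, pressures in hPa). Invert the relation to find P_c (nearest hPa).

ΔP = (V / 6.2)^(1/0.63) = (80/6.2)^1.587.
80/6.2 = 12.903; 12.903^1.587 ≈ 57.94 hPa.
P_c = 1012 − 57.94 = 954.06 ≈ 954 hPa.

954 hPa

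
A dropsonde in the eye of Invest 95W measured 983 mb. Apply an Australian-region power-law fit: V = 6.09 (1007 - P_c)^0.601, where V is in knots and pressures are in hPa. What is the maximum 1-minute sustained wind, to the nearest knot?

ΔP = 1007 − 983 = 24 mb.
24^0.601 ≈ 6.753.
V ≈ 6.09 × 6.753 ≈ 41.1 kt.

41 kt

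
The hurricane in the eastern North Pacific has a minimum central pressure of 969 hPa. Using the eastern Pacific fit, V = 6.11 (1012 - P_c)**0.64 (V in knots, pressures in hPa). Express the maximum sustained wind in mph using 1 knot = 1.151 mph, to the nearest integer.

ΔP = 1012 − 969 = 43 hPa.
V ≈ 6.11 × 43^0.64 = 6.11 × 11.102 ≈ 67.836 kt.
67.836 × 1.151 ≈ 78.08 mph → 78 mph.

78 mph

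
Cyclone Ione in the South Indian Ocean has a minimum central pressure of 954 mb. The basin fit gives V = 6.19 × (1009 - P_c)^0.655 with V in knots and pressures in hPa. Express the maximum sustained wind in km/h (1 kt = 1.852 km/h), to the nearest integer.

158 km/h

ΔP = 1009 − 954 = 55 mb.
V ≈ 6.19 × 55^0.655 = 6.19 × 13.802 ≈ 85.434 kt.
85.434 × 1.852 ≈ 158.22 km/h → 158 km/h.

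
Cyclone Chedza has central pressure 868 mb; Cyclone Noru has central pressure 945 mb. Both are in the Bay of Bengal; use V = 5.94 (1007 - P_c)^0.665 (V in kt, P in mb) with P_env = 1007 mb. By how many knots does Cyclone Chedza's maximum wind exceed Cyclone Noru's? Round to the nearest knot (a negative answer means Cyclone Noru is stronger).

Cyclone Chedza: ΔP = 139; V ≈ 5.94 × 139^0.665 ≈ 158.09 kt.
Cyclone Noru: ΔP = 62; V ≈ 5.94 × 62^0.665 ≈ 92.41 kt.
Difference ≈ 158.09 − 92.41 = 65.68 → 66 kt.

66 kt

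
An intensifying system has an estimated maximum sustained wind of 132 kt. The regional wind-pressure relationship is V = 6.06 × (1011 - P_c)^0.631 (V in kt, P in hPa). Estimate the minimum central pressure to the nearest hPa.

ΔP = (V / 6.06)^(1/0.631) = (132/6.06)^1.585.
132/6.06 = 21.782; 21.782^1.585 ≈ 132.01 hPa.
P_c = 1011 − 132.01 = 878.99 ≈ 879 hPa.

879 hPa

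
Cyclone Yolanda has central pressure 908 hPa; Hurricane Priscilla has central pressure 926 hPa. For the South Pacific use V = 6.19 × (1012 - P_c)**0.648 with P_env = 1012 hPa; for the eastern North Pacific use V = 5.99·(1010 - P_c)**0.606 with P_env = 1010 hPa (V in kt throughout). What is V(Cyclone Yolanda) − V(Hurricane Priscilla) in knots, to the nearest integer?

38 kt

Cyclone Yolanda: ΔP = 104; V ≈ 6.19 × 104^0.648 ≈ 125.52 kt.
Hurricane Priscilla: ΔP = 84; V ≈ 5.99 × 84^0.606 ≈ 87.81 kt.
Difference ≈ 125.52 − 87.81 = 37.71 → 38 kt.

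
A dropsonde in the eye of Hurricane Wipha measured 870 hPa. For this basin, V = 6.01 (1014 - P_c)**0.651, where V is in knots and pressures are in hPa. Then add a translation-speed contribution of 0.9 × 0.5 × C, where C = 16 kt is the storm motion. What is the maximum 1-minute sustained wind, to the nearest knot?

160 kt

ΔP = 1014 − 870 = 144 hPa.
144^0.651 ≈ 25.415.
V ≈ 6.01 × 25.415 ≈ 152.7 kt.
Translation term: 0.9 × 0.5 × 16 = 7.2 kt.
Corrected V ≈ 159.9 kt → 160 kt.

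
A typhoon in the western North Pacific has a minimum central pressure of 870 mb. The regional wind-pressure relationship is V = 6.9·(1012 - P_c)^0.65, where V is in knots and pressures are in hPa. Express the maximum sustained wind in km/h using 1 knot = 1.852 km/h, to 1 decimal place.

ΔP = 1012 − 870 = 142 mb.
V ≈ 6.9 × 142^0.65 = 6.9 × 25.060 ≈ 172.917 kt.
172.917 × 1.852 ≈ 320.24 km/h → 320.2 km/h.

320.2 km/h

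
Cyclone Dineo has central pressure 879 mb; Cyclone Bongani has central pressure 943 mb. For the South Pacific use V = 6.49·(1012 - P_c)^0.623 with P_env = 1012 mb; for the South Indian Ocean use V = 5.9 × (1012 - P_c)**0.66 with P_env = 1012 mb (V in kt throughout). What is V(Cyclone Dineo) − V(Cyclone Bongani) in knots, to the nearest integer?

40 kt

Cyclone Dineo: ΔP = 133; V ≈ 6.49 × 133^0.623 ≈ 136.59 kt.
Cyclone Bongani: ΔP = 69; V ≈ 5.9 × 69^0.66 ≈ 96.49 kt.
Difference ≈ 136.59 − 96.49 = 40.10 → 40 kt.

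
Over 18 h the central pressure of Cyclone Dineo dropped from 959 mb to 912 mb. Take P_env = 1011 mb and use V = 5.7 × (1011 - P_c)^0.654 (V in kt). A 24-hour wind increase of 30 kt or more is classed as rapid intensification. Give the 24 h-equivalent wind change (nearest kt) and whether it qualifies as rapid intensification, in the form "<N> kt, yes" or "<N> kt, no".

53 kt, yes

V₁: ΔP = 52, V ≈ 5.7 × 52^0.654 ≈ 75.53 kt.
V₂: ΔP = 99, V ≈ 5.7 × 99^0.654 ≈ 115.09 kt.
ΔV over 18 h = 39.56 kt → 24 h equivalent = 39.56 × 24/18 ≈ 52.75 kt.
53 kt ≥ 30 kt ⇒ rapid intensification.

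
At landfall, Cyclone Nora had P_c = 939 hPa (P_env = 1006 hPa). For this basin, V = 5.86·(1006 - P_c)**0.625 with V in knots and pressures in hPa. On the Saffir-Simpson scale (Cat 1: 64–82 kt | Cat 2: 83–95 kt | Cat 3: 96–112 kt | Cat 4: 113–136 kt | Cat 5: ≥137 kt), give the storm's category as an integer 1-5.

ΔP = 1006 − 939 = 67 hPa.
V ≈ 5.86 × 67^0.625 = 5.86 × 13.85 ≈ 81 kt.
81 kt falls in the Category 1 band.

1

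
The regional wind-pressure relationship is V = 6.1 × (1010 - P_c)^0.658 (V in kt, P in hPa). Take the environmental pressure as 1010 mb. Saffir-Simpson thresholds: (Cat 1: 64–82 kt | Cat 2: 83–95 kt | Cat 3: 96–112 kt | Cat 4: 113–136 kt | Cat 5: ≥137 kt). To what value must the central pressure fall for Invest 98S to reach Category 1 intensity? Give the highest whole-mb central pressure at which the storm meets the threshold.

974 mb

Category 1 begins at V = 64 kt.
Required ΔP = (64/6.1)^(1/0.658) = 10.492^1.520 ≈ 35.60 mb.
P_c ≤ 1010 − 35.60 = 974.40, so the highest integer P_c is 974 mb.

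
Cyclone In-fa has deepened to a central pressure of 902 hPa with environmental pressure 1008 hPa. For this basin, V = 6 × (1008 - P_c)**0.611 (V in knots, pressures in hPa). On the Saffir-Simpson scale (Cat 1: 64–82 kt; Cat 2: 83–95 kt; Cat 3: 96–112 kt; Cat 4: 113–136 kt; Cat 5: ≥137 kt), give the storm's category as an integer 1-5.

3

ΔP = 1008 − 902 = 106 hPa.
V ≈ 6 × 106^0.611 = 6 × 17.28 ≈ 104 kt.
104 kt falls in the Category 3 band.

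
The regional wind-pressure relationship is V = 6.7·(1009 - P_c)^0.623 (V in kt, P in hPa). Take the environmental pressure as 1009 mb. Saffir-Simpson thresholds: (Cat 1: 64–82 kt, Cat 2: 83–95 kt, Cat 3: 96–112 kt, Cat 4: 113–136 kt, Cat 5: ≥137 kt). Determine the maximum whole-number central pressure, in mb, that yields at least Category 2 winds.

952 mb

Category 2 begins at V = 83 kt.
Required ΔP = (83/6.7)^(1/0.623) = 12.388^1.605 ≈ 56.81 mb.
P_c ≤ 1009 − 56.81 = 952.19, so the highest integer P_c is 952 mb.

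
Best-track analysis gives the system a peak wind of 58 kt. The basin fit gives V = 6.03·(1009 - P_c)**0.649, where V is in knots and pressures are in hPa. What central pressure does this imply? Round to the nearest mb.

976 mb

ΔP = (V / 6.03)^(1/0.649) = (58/6.03)^1.541.
58/6.03 = 9.619; 9.619^1.541 ≈ 32.72 mb.
P_c = 1009 − 32.72 = 976.28 ≈ 976 mb.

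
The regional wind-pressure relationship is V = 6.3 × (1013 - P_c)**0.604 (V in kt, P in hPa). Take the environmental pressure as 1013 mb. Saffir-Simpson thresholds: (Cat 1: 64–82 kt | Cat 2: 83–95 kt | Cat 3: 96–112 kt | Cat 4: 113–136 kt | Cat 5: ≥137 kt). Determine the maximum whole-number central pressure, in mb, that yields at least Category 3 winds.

922 mb

Category 3 begins at V = 96 kt.
Required ΔP = (96/6.3)^(1/0.604) = 15.238^1.656 ≈ 90.89 mb.
P_c ≤ 1013 − 90.89 = 922.11, so the highest integer P_c is 922 mb.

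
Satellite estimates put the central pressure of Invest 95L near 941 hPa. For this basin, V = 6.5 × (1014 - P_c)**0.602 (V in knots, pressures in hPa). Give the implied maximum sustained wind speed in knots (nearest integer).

ΔP = 1014 − 941 = 73 hPa.
73^0.602 ≈ 13.235.
V ≈ 6.5 × 13.235 ≈ 86.0 kt.

86 kt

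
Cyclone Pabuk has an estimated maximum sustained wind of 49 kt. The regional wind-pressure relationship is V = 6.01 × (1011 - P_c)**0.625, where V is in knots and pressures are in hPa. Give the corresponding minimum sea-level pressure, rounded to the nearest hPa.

ΔP = (V / 6.01)^(1/0.625) = (49/6.01)^1.600.
49/6.01 = 8.153; 8.153^1.600 ≈ 28.72 hPa.
P_c = 1011 − 28.72 = 982.28 ≈ 982 hPa.

982 hPa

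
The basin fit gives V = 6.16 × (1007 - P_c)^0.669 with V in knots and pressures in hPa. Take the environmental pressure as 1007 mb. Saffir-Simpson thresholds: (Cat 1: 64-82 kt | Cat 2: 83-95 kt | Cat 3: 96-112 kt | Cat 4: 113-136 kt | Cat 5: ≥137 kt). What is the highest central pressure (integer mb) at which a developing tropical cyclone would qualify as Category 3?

Category 3 begins at V = 96 kt.
Required ΔP = (96/6.16)^(1/0.669) = 15.584^1.495 ≈ 60.65 mb.
P_c ≤ 1007 − 60.65 = 946.35, so the highest integer P_c is 946 mb.

946 mb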